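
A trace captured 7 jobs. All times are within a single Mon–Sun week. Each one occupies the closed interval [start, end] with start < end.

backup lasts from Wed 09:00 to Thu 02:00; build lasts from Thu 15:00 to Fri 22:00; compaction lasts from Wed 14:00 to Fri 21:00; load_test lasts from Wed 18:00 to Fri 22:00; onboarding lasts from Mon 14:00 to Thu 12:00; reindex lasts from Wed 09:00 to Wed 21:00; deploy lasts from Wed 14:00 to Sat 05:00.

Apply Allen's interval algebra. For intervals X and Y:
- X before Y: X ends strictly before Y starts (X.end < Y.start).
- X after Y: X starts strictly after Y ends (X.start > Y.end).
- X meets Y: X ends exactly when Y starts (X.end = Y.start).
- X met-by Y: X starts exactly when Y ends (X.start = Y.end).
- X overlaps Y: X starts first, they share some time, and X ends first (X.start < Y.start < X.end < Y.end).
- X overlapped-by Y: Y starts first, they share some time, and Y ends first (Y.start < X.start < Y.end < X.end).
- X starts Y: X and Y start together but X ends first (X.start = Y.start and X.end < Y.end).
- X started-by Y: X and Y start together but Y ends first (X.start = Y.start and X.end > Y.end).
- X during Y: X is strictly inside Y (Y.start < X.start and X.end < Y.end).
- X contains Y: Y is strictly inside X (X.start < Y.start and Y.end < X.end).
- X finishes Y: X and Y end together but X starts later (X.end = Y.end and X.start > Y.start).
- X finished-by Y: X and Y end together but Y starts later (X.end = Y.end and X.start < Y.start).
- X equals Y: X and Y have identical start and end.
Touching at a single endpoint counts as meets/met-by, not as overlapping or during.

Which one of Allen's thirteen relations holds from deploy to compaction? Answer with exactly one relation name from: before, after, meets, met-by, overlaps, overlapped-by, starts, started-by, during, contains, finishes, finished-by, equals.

started-by

deploy = [Wed 14:00, Sat 05:00]; compaction = [Wed 14:00, Fri 21:00].
Compare endpoints: deploy.start = compaction.start, deploy.start < compaction.end, deploy.end > compaction.start, deploy.end > compaction.end.
That pattern is 'started-by'.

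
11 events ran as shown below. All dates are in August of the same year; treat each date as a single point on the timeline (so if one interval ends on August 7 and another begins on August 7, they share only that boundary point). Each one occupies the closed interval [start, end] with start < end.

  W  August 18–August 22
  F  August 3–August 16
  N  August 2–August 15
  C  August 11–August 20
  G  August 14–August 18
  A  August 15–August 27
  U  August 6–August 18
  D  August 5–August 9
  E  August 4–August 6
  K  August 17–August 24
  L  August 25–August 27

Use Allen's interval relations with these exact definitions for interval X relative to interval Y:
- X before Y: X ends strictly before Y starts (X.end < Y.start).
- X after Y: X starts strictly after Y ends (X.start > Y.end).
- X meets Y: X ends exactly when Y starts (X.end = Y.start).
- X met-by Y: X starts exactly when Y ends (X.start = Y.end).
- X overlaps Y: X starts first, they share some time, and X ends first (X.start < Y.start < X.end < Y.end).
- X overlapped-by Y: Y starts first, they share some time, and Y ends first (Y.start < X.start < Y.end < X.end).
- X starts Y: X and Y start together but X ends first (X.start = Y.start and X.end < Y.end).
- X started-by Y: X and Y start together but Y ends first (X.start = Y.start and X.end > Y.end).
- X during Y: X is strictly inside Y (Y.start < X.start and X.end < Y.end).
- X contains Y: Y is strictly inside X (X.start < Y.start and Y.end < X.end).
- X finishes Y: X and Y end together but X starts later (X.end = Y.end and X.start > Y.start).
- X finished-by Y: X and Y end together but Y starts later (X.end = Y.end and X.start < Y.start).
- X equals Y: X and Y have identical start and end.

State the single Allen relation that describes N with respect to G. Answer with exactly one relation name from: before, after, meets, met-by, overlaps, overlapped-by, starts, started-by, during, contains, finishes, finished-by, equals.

overlaps

N = [August 2, August 15]; G = [August 14, August 18].
Compare endpoints: N.start < G.start, N.start < G.end, N.end > G.start, N.end < G.end.
That pattern is 'overlaps'.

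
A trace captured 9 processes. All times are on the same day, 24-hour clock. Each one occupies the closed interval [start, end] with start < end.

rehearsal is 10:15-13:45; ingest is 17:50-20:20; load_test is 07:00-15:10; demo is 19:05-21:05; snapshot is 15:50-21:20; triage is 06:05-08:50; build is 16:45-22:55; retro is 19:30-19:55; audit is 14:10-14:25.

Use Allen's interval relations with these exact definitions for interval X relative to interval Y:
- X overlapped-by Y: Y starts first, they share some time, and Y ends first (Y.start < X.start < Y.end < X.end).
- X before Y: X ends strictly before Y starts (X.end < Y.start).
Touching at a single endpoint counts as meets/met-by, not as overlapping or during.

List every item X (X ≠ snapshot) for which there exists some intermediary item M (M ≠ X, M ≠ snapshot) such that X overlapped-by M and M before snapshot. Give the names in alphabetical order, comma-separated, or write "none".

Target snapshot = [15:50, 21:20].
Intermediaries M with M before snapshot: audit, load_test, rehearsal, triage.
Via audit — items with X overlapped-by audit: none.
Via load_test — items with X overlapped-by load_test: none.
Via rehearsal — items with X overlapped-by rehearsal: none.
Via triage — items with X overlapped-by triage: load_test.
Union: load_test.

load_test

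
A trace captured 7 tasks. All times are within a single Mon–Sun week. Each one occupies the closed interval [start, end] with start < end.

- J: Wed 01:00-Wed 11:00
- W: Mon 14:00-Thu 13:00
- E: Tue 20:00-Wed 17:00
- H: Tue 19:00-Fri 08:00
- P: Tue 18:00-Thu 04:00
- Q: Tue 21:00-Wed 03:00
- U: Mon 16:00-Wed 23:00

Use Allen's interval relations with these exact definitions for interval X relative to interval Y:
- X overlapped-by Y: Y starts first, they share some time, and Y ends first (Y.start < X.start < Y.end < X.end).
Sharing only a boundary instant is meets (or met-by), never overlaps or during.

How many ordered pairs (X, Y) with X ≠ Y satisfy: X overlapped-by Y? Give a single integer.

Checking all 42 ordered pairs for relation 'overlapped-by'; matching pairs in alphabetical order:
(H, P): H overlapped-by P ✓
(H, U): H overlapped-by U ✓
(H, W): H overlapped-by W ✓
(J, Q): J overlapped-by Q ✓
(P, U): P overlapped-by U ✓
Count: 5.

5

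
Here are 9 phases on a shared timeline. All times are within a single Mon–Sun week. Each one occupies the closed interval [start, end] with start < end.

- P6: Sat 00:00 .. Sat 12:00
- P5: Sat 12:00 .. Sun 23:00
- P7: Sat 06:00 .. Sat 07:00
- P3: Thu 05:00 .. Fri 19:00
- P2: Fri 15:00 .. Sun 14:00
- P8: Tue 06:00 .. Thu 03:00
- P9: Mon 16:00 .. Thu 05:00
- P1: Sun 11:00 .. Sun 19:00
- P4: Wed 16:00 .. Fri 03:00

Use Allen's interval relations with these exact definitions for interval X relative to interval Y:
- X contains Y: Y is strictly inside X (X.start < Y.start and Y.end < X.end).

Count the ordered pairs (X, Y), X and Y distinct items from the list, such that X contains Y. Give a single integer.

Checking all 72 ordered pairs for relation 'contains'; matching pairs in alphabetical order:
(P2, P6): P2 contains P6 ✓
(P2, P7): P2 contains P7 ✓
(P5, P1): P5 contains P1 ✓
(P6, P7): P6 contains P7 ✓
(P9, P8): P9 contains P8 ✓
Count: 5.

5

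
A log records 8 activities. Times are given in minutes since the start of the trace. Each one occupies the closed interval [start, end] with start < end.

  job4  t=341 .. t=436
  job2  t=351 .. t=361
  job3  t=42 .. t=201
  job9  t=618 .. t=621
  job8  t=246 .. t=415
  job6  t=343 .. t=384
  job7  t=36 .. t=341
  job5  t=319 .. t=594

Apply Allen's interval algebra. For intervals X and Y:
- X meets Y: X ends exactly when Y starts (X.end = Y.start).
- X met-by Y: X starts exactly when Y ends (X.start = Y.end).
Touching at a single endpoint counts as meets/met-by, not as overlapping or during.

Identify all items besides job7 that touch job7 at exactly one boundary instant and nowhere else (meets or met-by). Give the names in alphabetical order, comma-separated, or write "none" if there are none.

job4

Target job7 = [t=36, t=341].
job2 [t=351, t=361] → after → no.
job3 [t=42, t=201] → during → no.
job4 [t=341, t=436] → met-by → yes.
job5 [t=319, t=594] → overlapped-by → no.
job6 [t=343, t=384] → after → no.
job8 [t=246, t=415] → overlapped-by → no.
job9 [t=618, t=621] → after → no.
Result: job4.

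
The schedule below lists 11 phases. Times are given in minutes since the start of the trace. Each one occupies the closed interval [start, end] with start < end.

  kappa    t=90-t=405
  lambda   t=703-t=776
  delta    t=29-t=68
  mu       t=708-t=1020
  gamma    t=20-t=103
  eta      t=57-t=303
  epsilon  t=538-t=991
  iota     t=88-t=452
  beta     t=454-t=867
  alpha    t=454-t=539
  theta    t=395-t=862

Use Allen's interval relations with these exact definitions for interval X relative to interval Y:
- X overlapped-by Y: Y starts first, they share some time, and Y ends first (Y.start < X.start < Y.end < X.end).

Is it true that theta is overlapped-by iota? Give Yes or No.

Yes

theta = [t=395, t=862], iota = [t=88, t=452].
Actual relation of theta to iota: overlapped-by.
Asked whether 'overlapped-by' holds → Yes.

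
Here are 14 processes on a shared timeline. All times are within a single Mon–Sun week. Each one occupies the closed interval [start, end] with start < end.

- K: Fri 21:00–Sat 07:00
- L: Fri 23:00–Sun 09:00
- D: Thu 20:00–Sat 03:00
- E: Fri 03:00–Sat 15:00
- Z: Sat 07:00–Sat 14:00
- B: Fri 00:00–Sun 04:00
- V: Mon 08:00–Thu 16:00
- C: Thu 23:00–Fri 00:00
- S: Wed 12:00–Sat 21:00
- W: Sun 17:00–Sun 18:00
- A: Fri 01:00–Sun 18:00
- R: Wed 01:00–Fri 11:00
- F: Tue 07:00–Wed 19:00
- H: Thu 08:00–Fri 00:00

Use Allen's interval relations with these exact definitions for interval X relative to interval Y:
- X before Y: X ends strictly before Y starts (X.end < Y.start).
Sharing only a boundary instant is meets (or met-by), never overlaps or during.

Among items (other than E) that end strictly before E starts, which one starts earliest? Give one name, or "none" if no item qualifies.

Target E = [Fri 03:00, Sat 15:00].
A [Fri 01:00, Sun 18:00] → contains → excluded.
B [Fri 00:00, Sun 04:00] → contains → excluded.
C [Thu 23:00, Fri 00:00] → before → candidate.
D [Thu 20:00, Sat 03:00] → overlaps → excluded.
F [Tue 07:00, Wed 19:00] → before → candidate.
H [Thu 08:00, Fri 00:00] → before → candidate.
K [Fri 21:00, Sat 07:00] → during → excluded.
L [Fri 23:00, Sun 09:00] → overlapped-by → excluded.
R [Wed 01:00, Fri 11:00] → overlaps → excluded.
S [Wed 12:00, Sat 21:00] → contains → excluded.
V [Mon 08:00, Thu 16:00] → before → candidate.
W [Sun 17:00, Sun 18:00] → after → excluded.
Z [Sat 07:00, Sat 14:00] → during → excluded.
Among candidates, earliest start is Mon 08:00 → V.

V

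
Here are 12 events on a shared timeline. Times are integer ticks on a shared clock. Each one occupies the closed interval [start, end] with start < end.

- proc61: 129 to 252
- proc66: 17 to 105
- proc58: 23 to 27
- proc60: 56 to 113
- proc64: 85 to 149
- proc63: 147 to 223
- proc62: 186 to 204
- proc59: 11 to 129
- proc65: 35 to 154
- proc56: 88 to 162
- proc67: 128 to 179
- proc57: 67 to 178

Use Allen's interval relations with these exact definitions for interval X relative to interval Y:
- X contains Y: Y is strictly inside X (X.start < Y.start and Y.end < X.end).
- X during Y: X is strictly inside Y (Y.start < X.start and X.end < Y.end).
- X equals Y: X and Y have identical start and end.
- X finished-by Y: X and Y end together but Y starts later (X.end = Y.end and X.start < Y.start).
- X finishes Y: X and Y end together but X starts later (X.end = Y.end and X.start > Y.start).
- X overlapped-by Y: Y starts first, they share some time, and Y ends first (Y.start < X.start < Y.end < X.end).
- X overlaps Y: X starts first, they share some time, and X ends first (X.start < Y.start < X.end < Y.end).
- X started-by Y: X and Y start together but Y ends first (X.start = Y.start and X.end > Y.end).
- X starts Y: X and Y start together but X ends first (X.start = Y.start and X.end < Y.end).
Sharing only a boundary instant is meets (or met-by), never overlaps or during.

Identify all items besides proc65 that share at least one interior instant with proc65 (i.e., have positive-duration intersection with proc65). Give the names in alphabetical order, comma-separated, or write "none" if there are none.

proc56, proc57, proc59, proc60, proc61, proc63, proc64, proc66, proc67

Target proc65 = [35, 154].
proc56 [88, 162] → overlapped-by → yes.
proc57 [67, 178] → overlapped-by → yes.
proc58 [23, 27] → before → no.
proc59 [11, 129] → overlaps → yes.
proc60 [56, 113] → during → yes.
proc61 [129, 252] → overlapped-by → yes.
proc62 [186, 204] → after → no.
proc63 [147, 223] → overlapped-by → yes.
proc64 [85, 149] → during → yes.
proc66 [17, 105] → overlaps → yes.
proc67 [128, 179] → overlapped-by → yes.
Result: proc56, proc57, proc59, proc60, proc61, proc63, proc64, proc66, proc67.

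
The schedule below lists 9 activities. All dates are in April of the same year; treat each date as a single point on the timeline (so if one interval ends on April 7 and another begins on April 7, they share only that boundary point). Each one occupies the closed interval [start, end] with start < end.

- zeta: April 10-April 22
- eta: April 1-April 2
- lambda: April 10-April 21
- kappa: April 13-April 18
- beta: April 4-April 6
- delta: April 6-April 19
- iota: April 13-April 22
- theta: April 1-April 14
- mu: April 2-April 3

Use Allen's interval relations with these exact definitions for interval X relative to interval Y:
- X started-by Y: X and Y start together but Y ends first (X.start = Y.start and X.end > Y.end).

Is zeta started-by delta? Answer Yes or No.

No

zeta = [April 10, April 22], delta = [April 6, April 19].
Actual relation of zeta to delta: overlapped-by.
Asked whether 'started-by' holds → No.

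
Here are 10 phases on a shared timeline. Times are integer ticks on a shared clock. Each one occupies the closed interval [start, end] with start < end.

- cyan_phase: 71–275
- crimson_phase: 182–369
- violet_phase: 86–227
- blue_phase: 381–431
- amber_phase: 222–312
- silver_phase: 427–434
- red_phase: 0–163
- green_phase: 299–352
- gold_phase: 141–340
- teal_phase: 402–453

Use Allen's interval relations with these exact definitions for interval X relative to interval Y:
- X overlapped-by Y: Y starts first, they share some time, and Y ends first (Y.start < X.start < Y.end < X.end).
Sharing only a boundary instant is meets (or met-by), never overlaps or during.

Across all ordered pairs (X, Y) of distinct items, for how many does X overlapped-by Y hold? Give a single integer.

14

Checking all 90 ordered pairs for relation 'overlapped-by'; matching pairs in alphabetical order:
(amber_phase, cyan_phase): amber_phase overlapped-by cyan_phase ✓
(amber_phase, violet_phase): amber_phase overlapped-by violet_phase ✓
(crimson_phase, cyan_phase): crimson_phase overlapped-by cyan_phase ✓
(crimson_phase, gold_phase): crimson_phase overlapped-by gold_phase ✓
(crimson_phase, violet_phase): crimson_phase overlapped-by violet_phase ✓
(cyan_phase, red_phase): cyan_phase overlapped-by red_phase ✓
(gold_phase, cyan_phase): gold_phase overlapped-by cyan_phase ✓
(gold_phase, red_phase): gold_phase overlapped-by red_phase ✓
(gold_phase, violet_phase): gold_phase overlapped-by violet_phase ✓
(green_phase, amber_phase): green_phase overlapped-by amber_phase ✓
(green_phase, gold_phase): green_phase overlapped-by gold_phase ✓
(silver_phase, blue_phase): silver_phase overlapped-by blue_phase ✓
(teal_phase, blue_phase): teal_phase overlapped-by blue_phase ✓
(violet_phase, red_phase): violet_phase overlapped-by red_phase ✓
Count: 14.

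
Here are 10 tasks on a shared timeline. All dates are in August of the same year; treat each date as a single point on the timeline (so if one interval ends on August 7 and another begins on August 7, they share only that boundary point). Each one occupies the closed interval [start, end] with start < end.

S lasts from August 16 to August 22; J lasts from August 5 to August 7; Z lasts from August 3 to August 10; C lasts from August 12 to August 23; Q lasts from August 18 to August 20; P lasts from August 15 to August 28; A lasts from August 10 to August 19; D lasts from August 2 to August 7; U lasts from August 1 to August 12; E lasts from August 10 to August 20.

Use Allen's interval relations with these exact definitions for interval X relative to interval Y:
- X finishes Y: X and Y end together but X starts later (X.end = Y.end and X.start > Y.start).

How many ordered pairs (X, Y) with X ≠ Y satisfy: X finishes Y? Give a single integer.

Checking all 90 ordered pairs for relation 'finishes'; matching pairs in alphabetical order:
(J, D): J finishes D ✓
(Q, E): Q finishes E ✓
Count: 2.

2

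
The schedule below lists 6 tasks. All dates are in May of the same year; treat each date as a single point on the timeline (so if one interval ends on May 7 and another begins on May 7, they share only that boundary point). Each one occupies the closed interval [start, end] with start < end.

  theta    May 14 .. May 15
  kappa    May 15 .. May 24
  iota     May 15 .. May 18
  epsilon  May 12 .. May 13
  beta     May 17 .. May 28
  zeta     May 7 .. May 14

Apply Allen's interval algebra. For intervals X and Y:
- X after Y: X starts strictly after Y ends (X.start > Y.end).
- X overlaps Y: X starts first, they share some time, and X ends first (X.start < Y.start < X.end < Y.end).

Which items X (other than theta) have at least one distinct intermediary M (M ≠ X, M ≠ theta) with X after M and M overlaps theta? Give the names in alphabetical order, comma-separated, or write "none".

none

Target theta = [May 14, May 15].
Intermediaries M with M overlaps theta: none.
Union: none.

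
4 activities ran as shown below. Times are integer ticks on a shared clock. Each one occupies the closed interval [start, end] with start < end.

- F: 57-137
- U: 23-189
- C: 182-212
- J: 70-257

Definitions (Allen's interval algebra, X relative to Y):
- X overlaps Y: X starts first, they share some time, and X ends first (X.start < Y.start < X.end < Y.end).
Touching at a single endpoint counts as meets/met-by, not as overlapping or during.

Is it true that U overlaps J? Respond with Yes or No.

Yes

U = [23, 189], J = [70, 257].
Actual relation of U to J: overlaps.
Asked whether 'overlaps' holds → Yes.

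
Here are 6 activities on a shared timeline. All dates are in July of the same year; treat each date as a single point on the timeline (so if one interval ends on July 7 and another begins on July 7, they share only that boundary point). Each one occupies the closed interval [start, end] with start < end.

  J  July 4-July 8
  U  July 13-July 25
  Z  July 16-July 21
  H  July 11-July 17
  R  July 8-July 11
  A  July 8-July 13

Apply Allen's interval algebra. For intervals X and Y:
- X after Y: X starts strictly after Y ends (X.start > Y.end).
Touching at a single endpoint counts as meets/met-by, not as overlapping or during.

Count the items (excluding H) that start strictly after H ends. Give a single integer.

Target H = [July 11, July 17].
A [July 8, July 13] → overlaps → no.
J [July 4, July 8] → before → no.
R [July 8, July 11] → meets → no.
U [July 13, July 25] → overlapped-by → no.
Z [July 16, July 21] → overlapped-by → no.
Total: 0.

0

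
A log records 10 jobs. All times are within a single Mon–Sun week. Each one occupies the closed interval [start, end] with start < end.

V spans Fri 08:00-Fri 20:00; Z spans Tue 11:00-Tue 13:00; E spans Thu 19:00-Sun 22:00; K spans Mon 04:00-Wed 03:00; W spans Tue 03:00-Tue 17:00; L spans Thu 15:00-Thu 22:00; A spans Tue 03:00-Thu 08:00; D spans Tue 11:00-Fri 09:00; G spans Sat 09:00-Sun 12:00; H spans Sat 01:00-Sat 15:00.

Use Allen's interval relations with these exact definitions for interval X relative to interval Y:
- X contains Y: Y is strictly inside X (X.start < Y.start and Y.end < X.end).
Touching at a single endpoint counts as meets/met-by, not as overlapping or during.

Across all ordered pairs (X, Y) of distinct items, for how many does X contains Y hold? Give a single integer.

8

Checking all 90 ordered pairs for relation 'contains'; matching pairs in alphabetical order:
(A, Z): A contains Z ✓
(D, L): D contains L ✓
(E, G): E contains G ✓
(E, H): E contains H ✓
(E, V): E contains V ✓
(K, W): K contains W ✓
(K, Z): K contains Z ✓
(W, Z): W contains Z ✓
Count: 8.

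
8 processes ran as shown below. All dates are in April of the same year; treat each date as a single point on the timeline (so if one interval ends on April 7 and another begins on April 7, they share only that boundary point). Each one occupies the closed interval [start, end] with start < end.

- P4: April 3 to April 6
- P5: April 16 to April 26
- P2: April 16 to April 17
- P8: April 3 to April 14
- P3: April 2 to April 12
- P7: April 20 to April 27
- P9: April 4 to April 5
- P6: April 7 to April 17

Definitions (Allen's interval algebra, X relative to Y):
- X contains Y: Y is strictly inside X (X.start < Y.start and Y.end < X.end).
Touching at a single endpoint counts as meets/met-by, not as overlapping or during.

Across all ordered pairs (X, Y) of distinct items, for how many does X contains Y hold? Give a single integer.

4

Checking all 56 ordered pairs for relation 'contains'; matching pairs in alphabetical order:
(P3, P4): P3 contains P4 ✓
(P3, P9): P3 contains P9 ✓
(P4, P9): P4 contains P9 ✓
(P8, P9): P8 contains P9 ✓
Count: 4.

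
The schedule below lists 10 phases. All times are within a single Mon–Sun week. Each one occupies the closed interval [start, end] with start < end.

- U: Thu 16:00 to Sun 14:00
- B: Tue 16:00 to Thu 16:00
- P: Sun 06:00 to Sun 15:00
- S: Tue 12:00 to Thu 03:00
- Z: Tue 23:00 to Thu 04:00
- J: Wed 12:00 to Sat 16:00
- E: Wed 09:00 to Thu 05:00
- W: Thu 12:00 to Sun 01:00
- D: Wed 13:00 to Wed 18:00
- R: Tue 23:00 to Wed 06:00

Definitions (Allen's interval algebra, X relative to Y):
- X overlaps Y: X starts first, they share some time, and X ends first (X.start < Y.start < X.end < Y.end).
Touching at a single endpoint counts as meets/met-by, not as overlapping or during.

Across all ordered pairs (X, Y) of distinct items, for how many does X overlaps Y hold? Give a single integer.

Checking all 90 ordered pairs for relation 'overlaps'; matching pairs in alphabetical order:
(B, J): B overlaps J ✓
(B, W): B overlaps W ✓
(E, J): E overlaps J ✓
(J, U): J overlaps U ✓
(J, W): J overlaps W ✓
(S, B): S overlaps B ✓
(S, E): S overlaps E ✓
(S, J): S overlaps J ✓
(S, Z): S overlaps Z ✓
(U, P): U overlaps P ✓
(W, U): W overlaps U ✓
(Z, E): Z overlaps E ✓
(Z, J): Z overlaps J ✓
Count: 13.

13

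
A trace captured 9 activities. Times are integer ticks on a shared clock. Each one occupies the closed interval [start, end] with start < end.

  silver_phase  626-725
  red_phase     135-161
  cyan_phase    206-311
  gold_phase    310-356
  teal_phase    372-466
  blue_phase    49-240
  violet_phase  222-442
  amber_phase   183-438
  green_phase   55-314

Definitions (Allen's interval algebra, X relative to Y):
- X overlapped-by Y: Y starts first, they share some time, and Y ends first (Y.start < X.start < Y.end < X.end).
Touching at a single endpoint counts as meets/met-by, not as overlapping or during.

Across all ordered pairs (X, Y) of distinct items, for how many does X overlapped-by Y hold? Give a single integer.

Checking all 72 ordered pairs for relation 'overlapped-by'; matching pairs in alphabetical order:
(amber_phase, blue_phase): amber_phase overlapped-by blue_phase ✓
(amber_phase, green_phase): amber_phase overlapped-by green_phase ✓
(cyan_phase, blue_phase): cyan_phase overlapped-by blue_phase ✓
(gold_phase, cyan_phase): gold_phase overlapped-by cyan_phase ✓
(gold_phase, green_phase): gold_phase overlapped-by green_phase ✓
(green_phase, blue_phase): green_phase overlapped-by blue_phase ✓
(teal_phase, amber_phase): teal_phase overlapped-by amber_phase ✓
(teal_phase, violet_phase): teal_phase overlapped-by violet_phase ✓
(violet_phase, amber_phase): violet_phase overlapped-by amber_phase ✓
(violet_phase, blue_phase): violet_phase overlapped-by blue_phase ✓
(violet_phase, cyan_phase): violet_phase overlapped-by cyan_phase ✓
(violet_phase, green_phase): violet_phase overlapped-by green_phase ✓
Count: 12.

12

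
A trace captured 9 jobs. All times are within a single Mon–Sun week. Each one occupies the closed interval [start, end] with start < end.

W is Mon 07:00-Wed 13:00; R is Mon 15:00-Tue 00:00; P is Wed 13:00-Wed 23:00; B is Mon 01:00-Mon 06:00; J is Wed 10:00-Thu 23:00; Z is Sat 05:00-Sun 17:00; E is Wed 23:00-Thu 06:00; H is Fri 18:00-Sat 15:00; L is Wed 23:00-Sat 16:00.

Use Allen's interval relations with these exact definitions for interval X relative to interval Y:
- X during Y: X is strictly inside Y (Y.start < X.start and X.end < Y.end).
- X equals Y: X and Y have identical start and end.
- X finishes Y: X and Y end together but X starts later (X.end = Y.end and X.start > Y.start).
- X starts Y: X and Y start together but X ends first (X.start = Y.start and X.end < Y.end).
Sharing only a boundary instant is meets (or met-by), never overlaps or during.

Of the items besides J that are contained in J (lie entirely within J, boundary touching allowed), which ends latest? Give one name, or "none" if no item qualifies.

Target J = [Wed 10:00, Thu 23:00].
B [Mon 01:00, Mon 06:00] → before → excluded.
E [Wed 23:00, Thu 06:00] → during → candidate.
H [Fri 18:00, Sat 15:00] → after → excluded.
L [Wed 23:00, Sat 16:00] → overlapped-by → excluded.
P [Wed 13:00, Wed 23:00] → during → candidate.
R [Mon 15:00, Tue 00:00] → before → excluded.
W [Mon 07:00, Wed 13:00] → overlaps → excluded.
Z [Sat 05:00, Sun 17:00] → after → excluded.
Among candidates, latest end is Thu 06:00 → E.

E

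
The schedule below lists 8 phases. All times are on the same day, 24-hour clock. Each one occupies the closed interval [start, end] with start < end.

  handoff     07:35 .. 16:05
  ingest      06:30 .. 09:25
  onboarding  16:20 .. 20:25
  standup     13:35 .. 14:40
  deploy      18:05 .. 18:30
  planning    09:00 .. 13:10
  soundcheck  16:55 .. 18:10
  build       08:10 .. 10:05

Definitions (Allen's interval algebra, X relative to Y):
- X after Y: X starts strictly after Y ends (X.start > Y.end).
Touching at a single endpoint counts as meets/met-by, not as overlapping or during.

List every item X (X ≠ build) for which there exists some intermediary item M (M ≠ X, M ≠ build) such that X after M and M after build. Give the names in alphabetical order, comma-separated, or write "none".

deploy, onboarding, soundcheck

Target build = [08:10, 10:05].
Intermediaries M with M after build: deploy, onboarding, soundcheck, standup.
Via deploy — items with X after deploy: none.
Via onboarding — items with X after onboarding: none.
Via soundcheck — items with X after soundcheck: none.
Via standup — items with X after standup: deploy, onboarding, soundcheck.
Union: deploy, onboarding, soundcheck.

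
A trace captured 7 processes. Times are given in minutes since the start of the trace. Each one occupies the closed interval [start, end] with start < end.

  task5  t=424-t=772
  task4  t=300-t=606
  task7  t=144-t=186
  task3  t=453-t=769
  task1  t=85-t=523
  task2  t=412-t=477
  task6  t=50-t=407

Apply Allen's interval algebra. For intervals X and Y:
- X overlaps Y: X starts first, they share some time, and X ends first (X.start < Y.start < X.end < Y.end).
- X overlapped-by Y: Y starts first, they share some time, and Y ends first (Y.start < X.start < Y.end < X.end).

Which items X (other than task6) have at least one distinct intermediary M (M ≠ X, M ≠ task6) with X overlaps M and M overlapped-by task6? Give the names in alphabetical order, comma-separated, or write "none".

task1

Target task6 = [t=50, t=407].
Intermediaries M with M overlapped-by task6: task1, task4.
Via task1 — items with X overlaps task1: none.
Via task4 — items with X overlaps task4: task1.
Union: task1.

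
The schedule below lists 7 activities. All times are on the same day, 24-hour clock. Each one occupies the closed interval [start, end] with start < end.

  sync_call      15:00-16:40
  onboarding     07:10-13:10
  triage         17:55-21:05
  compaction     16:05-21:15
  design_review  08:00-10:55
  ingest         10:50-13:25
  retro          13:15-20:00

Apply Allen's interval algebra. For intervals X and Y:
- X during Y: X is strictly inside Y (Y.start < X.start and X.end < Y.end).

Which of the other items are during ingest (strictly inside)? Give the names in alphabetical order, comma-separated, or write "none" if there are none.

none

Target ingest = [10:50, 13:25].
compaction [16:05, 21:15] → after → no.
design_review [08:00, 10:55] → overlaps → no.
onboarding [07:10, 13:10] → overlaps → no.
retro [13:15, 20:00] → overlapped-by → no.
sync_call [15:00, 16:40] → after → no.
triage [17:55, 21:05] → after → no.
Result: none.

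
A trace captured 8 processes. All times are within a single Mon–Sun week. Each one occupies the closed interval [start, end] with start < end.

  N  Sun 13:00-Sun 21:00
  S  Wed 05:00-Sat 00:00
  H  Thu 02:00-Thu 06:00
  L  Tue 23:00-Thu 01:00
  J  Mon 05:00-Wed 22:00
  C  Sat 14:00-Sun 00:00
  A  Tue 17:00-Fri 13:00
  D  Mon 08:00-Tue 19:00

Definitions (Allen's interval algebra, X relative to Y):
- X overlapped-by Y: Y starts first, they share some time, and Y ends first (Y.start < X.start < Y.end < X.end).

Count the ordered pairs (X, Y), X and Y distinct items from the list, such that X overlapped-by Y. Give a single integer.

6

Checking all 56 ordered pairs for relation 'overlapped-by'; matching pairs in alphabetical order:
(A, D): A overlapped-by D ✓
(A, J): A overlapped-by J ✓
(L, J): L overlapped-by J ✓
(S, A): S overlapped-by A ✓
(S, J): S overlapped-by J ✓
(S, L): S overlapped-by L ✓
Count: 6.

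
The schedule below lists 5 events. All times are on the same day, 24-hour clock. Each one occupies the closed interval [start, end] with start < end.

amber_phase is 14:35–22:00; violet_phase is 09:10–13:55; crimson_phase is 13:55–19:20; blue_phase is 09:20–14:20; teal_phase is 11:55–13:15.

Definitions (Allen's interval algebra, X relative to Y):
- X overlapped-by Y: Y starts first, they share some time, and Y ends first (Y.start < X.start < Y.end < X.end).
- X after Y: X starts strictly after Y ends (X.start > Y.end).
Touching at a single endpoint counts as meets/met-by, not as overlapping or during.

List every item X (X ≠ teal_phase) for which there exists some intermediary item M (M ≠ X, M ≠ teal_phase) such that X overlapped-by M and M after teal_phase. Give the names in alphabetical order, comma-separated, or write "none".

amber_phase

Target teal_phase = [11:55, 13:15].
Intermediaries M with M after teal_phase: amber_phase, crimson_phase.
Via amber_phase — items with X overlapped-by amber_phase: none.
Via crimson_phase — items with X overlapped-by crimson_phase: amber_phase.
Union: amber_phase.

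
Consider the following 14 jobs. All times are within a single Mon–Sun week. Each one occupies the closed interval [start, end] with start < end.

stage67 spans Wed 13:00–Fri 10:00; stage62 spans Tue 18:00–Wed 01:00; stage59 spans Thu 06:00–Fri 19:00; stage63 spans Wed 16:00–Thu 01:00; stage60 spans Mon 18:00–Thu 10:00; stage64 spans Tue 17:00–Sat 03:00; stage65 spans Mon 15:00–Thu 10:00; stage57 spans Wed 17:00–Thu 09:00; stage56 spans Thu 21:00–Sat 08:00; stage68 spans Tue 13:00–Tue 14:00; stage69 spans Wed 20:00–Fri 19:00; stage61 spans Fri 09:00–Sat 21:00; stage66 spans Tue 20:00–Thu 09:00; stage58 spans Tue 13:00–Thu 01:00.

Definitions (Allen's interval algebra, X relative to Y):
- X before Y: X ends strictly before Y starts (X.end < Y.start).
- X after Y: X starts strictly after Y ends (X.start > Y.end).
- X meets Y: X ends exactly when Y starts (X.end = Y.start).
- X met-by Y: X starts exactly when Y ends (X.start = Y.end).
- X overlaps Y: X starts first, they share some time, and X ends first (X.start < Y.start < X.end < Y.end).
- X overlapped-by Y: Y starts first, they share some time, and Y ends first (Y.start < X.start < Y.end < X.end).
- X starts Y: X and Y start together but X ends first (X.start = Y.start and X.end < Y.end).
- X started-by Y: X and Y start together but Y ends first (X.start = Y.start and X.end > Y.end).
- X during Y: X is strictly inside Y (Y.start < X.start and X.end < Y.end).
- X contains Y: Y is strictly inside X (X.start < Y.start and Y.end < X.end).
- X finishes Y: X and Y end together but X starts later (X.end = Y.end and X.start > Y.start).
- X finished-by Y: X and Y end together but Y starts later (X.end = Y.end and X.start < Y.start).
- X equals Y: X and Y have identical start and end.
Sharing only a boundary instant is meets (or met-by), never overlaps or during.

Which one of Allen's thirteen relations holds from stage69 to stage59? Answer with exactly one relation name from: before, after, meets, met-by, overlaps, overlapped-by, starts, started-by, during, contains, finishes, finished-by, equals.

stage69 = [Wed 20:00, Fri 19:00]; stage59 = [Thu 06:00, Fri 19:00].
Compare endpoints: stage69.start < stage59.start, stage69.start < stage59.end, stage69.end > stage59.start, stage69.end = stage59.end.
That pattern is 'finished-by'.

finished-by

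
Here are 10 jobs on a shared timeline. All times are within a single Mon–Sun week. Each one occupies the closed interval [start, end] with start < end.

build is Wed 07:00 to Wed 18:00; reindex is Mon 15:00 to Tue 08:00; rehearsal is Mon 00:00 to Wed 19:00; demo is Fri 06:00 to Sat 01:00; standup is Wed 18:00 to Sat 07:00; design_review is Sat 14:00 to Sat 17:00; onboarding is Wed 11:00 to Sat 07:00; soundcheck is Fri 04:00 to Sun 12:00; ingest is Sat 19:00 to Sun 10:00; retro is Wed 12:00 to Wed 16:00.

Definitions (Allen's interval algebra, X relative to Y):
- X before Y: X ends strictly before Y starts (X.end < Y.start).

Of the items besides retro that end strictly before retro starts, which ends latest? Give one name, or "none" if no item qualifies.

reindex

Target retro = [Wed 12:00, Wed 16:00].
build [Wed 07:00, Wed 18:00] → contains → excluded.
demo [Fri 06:00, Sat 01:00] → after → excluded.
design_review [Sat 14:00, Sat 17:00] → after → excluded.
ingest [Sat 19:00, Sun 10:00] → after → excluded.
onboarding [Wed 11:00, Sat 07:00] → contains → excluded.
rehearsal [Mon 00:00, Wed 19:00] → contains → excluded.
reindex [Mon 15:00, Tue 08:00] → before → candidate.
soundcheck [Fri 04:00, Sun 12:00] → after → excluded.
standup [Wed 18:00, Sat 07:00] → after → excluded.
Among candidates, latest end is Tue 08:00 → reindex.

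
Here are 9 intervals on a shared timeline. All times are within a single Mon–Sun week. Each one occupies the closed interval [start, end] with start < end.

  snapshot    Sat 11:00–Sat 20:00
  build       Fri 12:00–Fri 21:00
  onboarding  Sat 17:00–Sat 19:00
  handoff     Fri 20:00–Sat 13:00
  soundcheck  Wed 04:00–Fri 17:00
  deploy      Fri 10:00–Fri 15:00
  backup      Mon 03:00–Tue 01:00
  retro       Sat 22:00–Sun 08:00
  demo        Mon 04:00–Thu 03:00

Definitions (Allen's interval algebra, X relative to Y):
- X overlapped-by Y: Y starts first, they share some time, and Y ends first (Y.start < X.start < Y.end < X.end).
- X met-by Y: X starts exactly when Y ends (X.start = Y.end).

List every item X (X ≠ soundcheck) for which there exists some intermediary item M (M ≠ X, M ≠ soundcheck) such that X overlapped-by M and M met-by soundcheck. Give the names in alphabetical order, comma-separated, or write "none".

Target soundcheck = [Wed 04:00, Fri 17:00].
Intermediaries M with M met-by soundcheck: none.
Union: none.

none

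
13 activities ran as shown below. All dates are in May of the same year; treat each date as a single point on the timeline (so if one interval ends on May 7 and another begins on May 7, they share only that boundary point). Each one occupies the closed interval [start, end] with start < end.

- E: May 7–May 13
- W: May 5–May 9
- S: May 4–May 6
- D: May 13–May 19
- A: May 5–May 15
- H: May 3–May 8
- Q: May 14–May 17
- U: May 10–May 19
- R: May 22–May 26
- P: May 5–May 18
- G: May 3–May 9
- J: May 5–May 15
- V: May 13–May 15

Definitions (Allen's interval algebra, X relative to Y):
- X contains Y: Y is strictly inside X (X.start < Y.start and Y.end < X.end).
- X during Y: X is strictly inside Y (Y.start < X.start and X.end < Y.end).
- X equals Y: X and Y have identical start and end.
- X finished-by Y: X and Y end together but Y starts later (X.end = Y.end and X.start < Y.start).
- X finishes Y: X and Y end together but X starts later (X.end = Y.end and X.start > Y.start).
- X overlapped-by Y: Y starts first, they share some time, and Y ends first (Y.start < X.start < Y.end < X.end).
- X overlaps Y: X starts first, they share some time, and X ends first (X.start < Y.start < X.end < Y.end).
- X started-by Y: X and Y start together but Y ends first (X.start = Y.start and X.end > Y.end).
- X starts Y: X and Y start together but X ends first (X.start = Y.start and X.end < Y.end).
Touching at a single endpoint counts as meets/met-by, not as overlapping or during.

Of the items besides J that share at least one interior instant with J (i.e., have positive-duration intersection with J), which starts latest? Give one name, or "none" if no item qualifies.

Q

Target J = [May 5, May 15].
A [May 5, May 15] → equals → candidate.
D [May 13, May 19] → overlapped-by → candidate.
E [May 7, May 13] → during → candidate.
G [May 3, May 9] → overlaps → candidate.
H [May 3, May 8] → overlaps → candidate.
P [May 5, May 18] → started-by → candidate.
Q [May 14, May 17] → overlapped-by → candidate.
R [May 22, May 26] → after → excluded.
S [May 4, May 6] → overlaps → candidate.
U [May 10, May 19] → overlapped-by → candidate.
V [May 13, May 15] → finishes → candidate.
W [May 5, May 9] → starts → candidate.
Among candidates, latest start is May 14 → Q.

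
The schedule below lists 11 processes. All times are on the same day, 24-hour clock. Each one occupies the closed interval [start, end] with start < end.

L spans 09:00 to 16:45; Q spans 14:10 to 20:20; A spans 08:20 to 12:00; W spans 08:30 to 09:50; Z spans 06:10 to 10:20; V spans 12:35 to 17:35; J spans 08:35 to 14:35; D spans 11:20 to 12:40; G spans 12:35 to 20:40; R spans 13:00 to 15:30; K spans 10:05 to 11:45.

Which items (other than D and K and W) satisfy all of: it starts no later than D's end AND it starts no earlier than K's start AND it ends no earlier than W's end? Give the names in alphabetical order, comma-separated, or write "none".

Conditions: its start is no later than D's end (X.start <= 12:40) AND its start is no earlier than K's start (X.start >= 10:05) AND its end is no earlier than W's end (X.end >= 09:50).
A: start 08:20 <= 12:40? ✓; start 08:20 >= 10:05? ✗; end 12:00 >= 09:50? ✓ → no.
G: start 12:35 <= 12:40? ✓; start 12:35 >= 10:05? ✓; end 20:40 >= 09:50? ✓ → yes.
J: start 08:35 <= 12:40? ✓; start 08:35 >= 10:05? ✗; end 14:35 >= 09:50? ✓ → no.
L: start 09:00 <= 12:40? ✓; start 09:00 >= 10:05? ✗; end 16:45 >= 09:50? ✓ → no.
Q: start 14:10 <= 12:40? ✗; start 14:10 >= 10:05? ✓; end 20:20 >= 09:50? ✓ → no.
R: start 13:00 <= 12:40? ✗; start 13:00 >= 10:05? ✓; end 15:30 >= 09:50? ✓ → no.
V: start 12:35 <= 12:40? ✓; start 12:35 >= 10:05? ✓; end 17:35 >= 09:50? ✓ → yes.
Z: start 06:10 <= 12:40? ✓; start 06:10 >= 10:05? ✗; end 10:20 >= 09:50? ✓ → no.
Result: G, V.

G, V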